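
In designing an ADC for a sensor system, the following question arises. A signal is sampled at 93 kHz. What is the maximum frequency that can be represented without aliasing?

The maximum frequency that can be represented without aliasing
is the Nyquist frequency: f_max = f_s / 2 = 93 kHz / 2 = 93/2 kHz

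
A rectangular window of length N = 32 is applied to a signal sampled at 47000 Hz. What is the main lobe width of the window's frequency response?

For a rectangular window of length N,
the main lobe width in frequency is 2*f_s/N.
= 2*47000/32 = 5875/2 Hz
This determines the minimum frequency separation for resolving two sinusoids.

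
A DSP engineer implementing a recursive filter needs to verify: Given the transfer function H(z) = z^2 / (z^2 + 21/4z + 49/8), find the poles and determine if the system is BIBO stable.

Poles are roots of the denominator: z^2 + 21/4z + 49/8 = 0.
Quadratic formula: z = [-(21/4) +/- sqrt((21/4)^2 - 4*(49/8))] / 2
Discriminant = 441/16 - 49/2 = 49/16; sqrt = 7/4.
z = (-21/4 +/- 7/4) / 2 => z = -7/4 or z = -7/2.
|p1| = 7/4, |p2| = 7/2.
For BIBO stability, all poles must lie inside the unit circle (|p| < 1).
System is UNSTABLE since at least one |p| >= 1.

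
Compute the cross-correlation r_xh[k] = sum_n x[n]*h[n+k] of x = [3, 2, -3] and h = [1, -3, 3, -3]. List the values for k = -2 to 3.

Both sequences indexed from 0 and zero outside their support.
Lags with overlap: k = -2 to 3.
  r_xh[-2] = x[2]*h[0] = -3
  r_xh[-1] = x[1]*h[0] + x[2]*h[1] = 11
  r_xh[0] = x[0]*h[0] + x[1]*h[1] + x[2]*h[2] = -12
  r_xh[1] = x[0]*h[1] + x[1]*h[2] + x[2]*h[3] = 6
  r_xh[2] = x[0]*h[2] + x[1]*h[3] = 3
  r_xh[3] = x[0]*h[3] = -9
r_xh = [-3, 11, -12, 6, 3, -9] (for k = -2, ..., 3)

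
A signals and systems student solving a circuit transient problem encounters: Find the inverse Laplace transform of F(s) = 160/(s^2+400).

Standard pair: w/(s^2+w^2) <-> sin(wt)*u(t)
Recognize w^2 = 400, so w = 20; numerator 160 = 8*20.
f(t) = 8*sin(20t)*u(t)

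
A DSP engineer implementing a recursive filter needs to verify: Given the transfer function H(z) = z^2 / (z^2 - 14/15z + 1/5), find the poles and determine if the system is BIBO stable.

Poles are roots of the denominator: z^2 - 14/15z + 1/5 = 0.
Quadratic formula: z = [-(-14/15) +/- sqrt((-14/15)^2 - 4*(1/5))] / 2
Discriminant = 196/225 - 4/5 = 16/225; sqrt = 4/15.
z = (14/15 +/- 4/15) / 2 => z = 3/5 or z = 1/3.
|p1| = 3/5, |p2| = 1/3.
For BIBO stability, all poles must lie inside the unit circle (|p| < 1).
System is STABLE since both |p| < 1.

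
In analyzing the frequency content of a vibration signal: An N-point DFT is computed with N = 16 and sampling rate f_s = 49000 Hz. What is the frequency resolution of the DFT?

DFT frequency resolution = f_s / N
= 49000 / 16 = 6125/2 Hz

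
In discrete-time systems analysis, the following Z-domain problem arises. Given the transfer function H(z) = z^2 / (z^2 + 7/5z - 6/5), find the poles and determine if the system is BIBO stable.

Poles are roots of the denominator: z^2 + 7/5z - 6/5 = 0.
Quadratic formula: z = [-(7/5) +/- sqrt((7/5)^2 - 4*(-6/5))] / 2
Discriminant = 49/25 + 24/5 = 169/25; sqrt = 13/5.
z = (-7/5 +/- 13/5) / 2 => z = 3/5 or z = -2.
|p1| = 2, |p2| = 3/5.
For BIBO stability, all poles must lie inside the unit circle (|p| < 1).
System is UNSTABLE since at least one |p| >= 1.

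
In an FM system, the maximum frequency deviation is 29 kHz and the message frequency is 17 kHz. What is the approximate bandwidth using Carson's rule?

Carson's rule: BW = 2*(delta_f + f_m)
= 2*(29 + 17) kHz = 92 kHz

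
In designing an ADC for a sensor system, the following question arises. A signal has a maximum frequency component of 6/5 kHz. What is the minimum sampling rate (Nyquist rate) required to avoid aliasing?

By the Nyquist-Shannon sampling theorem,
the minimum sampling rate (Nyquist rate) must be at least 2 * f_max.
Nyquist rate = 2 * 6/5 kHz = 12/5 kHz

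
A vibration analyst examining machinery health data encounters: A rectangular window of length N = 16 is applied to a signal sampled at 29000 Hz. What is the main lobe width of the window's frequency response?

For a rectangular window of length N,
the main lobe width in frequency is 2*f_s/N.
= 2*29000/16 = 3625 Hz
This determines the minimum frequency separation for resolving two sinusoids.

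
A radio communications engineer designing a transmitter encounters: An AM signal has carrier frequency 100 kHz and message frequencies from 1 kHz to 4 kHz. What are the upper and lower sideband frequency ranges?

Upper sideband (USB) = fc + [fm_low, fm_high] = 100 + [1, 4] = [101, 104] kHz
Lower sideband (LSB) = fc - [fm_high, fm_low] = 100 - [4, 1] = [96, 99] kHz
Total occupied spectrum: 96 kHz to 104 kHz (plus carrier at 100 kHz)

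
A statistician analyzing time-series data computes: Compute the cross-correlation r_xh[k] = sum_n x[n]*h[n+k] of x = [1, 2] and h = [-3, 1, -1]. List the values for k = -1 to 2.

Both sequences indexed from 0 and zero outside their support.
Lags with overlap: k = -1 to 2.
  r_xh[-1] = x[1]*h[0] = -6
  r_xh[0] = x[0]*h[0] + x[1]*h[1] = -1
  r_xh[1] = x[0]*h[1] + x[1]*h[2] = -1
  r_xh[2] = x[0]*h[2] = -1
r_xh = [-6, -1, -1, -1] (for k = -1, ..., 2)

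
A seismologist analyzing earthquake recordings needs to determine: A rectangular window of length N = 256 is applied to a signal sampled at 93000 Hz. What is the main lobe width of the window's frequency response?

For a rectangular window of length N,
the main lobe width in frequency is 2*f_s/N.
= 2*93000/256 = 11625/16 Hz
This determines the minimum frequency separation for resolving two sinusoids.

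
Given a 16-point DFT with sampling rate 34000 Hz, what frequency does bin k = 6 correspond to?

The frequency of DFT bin k is: f_k = k * f_s / N
f_6 = 6 * 34000 / 16 = 12750 Hz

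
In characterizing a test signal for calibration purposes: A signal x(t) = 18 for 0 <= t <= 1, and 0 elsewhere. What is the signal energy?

Energy = integral of |x(t)|^2 dt over the signal duration
= 18^2 * 1 = 324 * 1 = 324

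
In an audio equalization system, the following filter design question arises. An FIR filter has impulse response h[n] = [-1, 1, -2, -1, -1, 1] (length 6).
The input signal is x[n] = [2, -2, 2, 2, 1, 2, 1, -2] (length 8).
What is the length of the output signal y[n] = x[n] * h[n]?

For linear convolution, the output length is:
len(y) = len(x) + len(h) - 1 = 8 + 6 - 1 = 13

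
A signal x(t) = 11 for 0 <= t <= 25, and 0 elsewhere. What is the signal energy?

Energy = integral of |x(t)|^2 dt over the signal duration
= 11^2 * 25 = 121 * 25 = 3025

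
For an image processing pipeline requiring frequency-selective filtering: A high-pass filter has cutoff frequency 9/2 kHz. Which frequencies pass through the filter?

A high-pass filter passes all frequencies above the cutoff frequency 9/2 kHz and attenuates lower frequencies.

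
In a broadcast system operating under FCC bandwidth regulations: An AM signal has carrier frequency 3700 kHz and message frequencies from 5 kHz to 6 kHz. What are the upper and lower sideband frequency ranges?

Upper sideband (USB) = fc + [fm_low, fm_high] = 3700 + [5, 6] = [3705, 3706] kHz
Lower sideband (LSB) = fc - [fm_high, fm_low] = 3700 - [6, 5] = [3694, 3695] kHz
Total occupied spectrum: 3694 kHz to 3706 kHz (plus carrier at 3700 kHz)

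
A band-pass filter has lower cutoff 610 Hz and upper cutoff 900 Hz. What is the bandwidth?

Bandwidth = f_high - f_low
= 900 Hz - 610 Hz = 290 Hz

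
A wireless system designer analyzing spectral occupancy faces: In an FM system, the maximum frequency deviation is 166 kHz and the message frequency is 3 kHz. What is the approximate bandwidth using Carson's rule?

Carson's rule: BW = 2*(delta_f + f_m)
= 2*(166 + 3) kHz = 338 kHz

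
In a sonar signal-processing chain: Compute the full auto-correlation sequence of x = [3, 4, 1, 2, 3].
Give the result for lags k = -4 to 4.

r_xx[k] = sum_m x[m]*x[m+k], indexed from 0, for k = -4 to 4:
  r_xx[-4] = x[4]*x[0] = 9
  r_xx[-3] = x[3]*x[0] + x[4]*x[1] = 18
  r_xx[-2] = x[2]*x[0] + x[3]*x[1] + x[4]*x[2] = 14
  r_xx[-1] = x[1]*x[0] + x[2]*x[1] + x[3]*x[2] + x[4]*x[3] = 24
  r_xx[0] = x[0]*x[0] + x[1]*x[1] + x[2]*x[2] + x[3]*x[3] + x[4]*x[4] = 39
  r_xx[1] = x[0]*x[1] + x[1]*x[2] + x[2]*x[3] + x[3]*x[4] = 24
  r_xx[2] = x[0]*x[2] + x[1]*x[3] + x[2]*x[4] = 14
  r_xx[3] = x[0]*x[3] + x[1]*x[4] = 18
  r_xx[4] = x[0]*x[4] = 9
r_xx = [9, 18, 14, 24, 39, 24, 14, 18, 9]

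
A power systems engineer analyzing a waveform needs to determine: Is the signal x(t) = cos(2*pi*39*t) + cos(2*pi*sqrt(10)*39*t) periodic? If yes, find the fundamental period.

f1 = 39 Hz, f2 = 39*sqrt(10) Hz
Ratio f2/f1 = sqrt(10), which is irrational.
Since the frequency ratio is irrational, no common period exists.
The signal is not periodic.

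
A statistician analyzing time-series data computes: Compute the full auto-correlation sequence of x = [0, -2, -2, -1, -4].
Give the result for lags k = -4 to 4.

r_xx[k] = sum_m x[m]*x[m+k], indexed from 0, for k = -4 to 4:
  r_xx[-4] = x[4]*x[0] = 0
  r_xx[-3] = x[3]*x[0] + x[4]*x[1] = 8
  r_xx[-2] = x[2]*x[0] + x[3]*x[1] + x[4]*x[2] = 10
  r_xx[-1] = x[1]*x[0] + x[2]*x[1] + x[3]*x[2] + x[4]*x[3] = 10
  r_xx[0] = x[0]*x[0] + x[1]*x[1] + x[2]*x[2] + x[3]*x[3] + x[4]*x[4] = 25
  r_xx[1] = x[0]*x[1] + x[1]*x[2] + x[2]*x[3] + x[3]*x[4] = 10
  r_xx[2] = x[0]*x[2] + x[1]*x[3] + x[2]*x[4] = 10
  r_xx[3] = x[0]*x[3] + x[1]*x[4] = 8
  r_xx[4] = x[0]*x[4] = 0
r_xx = [0, 8, 10, 10, 25, 10, 10, 8, 0]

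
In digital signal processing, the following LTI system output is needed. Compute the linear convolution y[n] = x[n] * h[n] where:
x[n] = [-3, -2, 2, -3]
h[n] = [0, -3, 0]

y[n] = sum_k x[k]*h[n-k]. Output length = len(x) + len(h) - 1 = 4 + 3 - 1 = 6.
y[0] = -3*0 = 0
y[1] = -2*0 + -3*-3 = 9
y[2] = 2*0 + -2*-3 + -3*0 = 6
y[3] = -3*0 + 2*-3 + -2*0 = -6
y[4] = -3*-3 + 2*0 = 9
y[5] = -3*0 = 0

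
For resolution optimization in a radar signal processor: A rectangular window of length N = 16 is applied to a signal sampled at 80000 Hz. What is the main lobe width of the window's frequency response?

For a rectangular window of length N,
the main lobe width in frequency is 2*f_s/N.
= 2*80000/16 = 10000 Hz
This determines the minimum frequency separation for resolving two sinusoids.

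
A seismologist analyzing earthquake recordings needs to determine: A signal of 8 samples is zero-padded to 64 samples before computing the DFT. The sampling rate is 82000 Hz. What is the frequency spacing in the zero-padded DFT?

Original DFT: N = 8, resolution = f_s/N = 82000/8 = 10250 Hz
Zero-padded DFT: N = 64, resolution = f_s/N = 82000/64 = 5125/4 Hz
Zero-padding interpolates the spectrum (finer frequency grid)
but does NOT improve the true spectral resolution (ability to resolve close frequencies).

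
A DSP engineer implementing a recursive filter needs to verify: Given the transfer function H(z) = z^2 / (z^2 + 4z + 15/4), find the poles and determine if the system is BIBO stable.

Poles are roots of the denominator: z^2 + 4z + 15/4 = 0.
Quadratic formula: z = [-(4) +/- sqrt((4)^2 - 4*(15/4))] / 2
Discriminant = 16 - 15 = 1; sqrt = 1.
z = (-4 +/- 1) / 2 => z = -3/2 or z = -5/2.
|p1| = 3/2, |p2| = 5/2.
For BIBO stability, all poles must lie inside the unit circle (|p| < 1).
System is UNSTABLE since at least one |p| >= 1.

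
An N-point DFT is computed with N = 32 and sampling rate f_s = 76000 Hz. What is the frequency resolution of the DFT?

DFT frequency resolution = f_s / N
= 76000 / 32 = 2375 Hz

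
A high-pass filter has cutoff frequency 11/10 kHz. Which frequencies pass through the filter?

A high-pass filter passes all frequencies above the cutoff frequency 11/10 kHz and attenuates lower frequencies.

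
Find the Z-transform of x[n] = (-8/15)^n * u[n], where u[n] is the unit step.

The Z-transform of a^n * u[n] is z/(z-a) for |z| > |a|.
Here a = -8/15, so X(z) = z/(z - (-8/15)) = 15z/(15z + 8)
ROC: |z| > 8/15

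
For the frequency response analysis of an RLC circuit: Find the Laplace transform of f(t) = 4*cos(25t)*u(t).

Standard pair: cos(wt)*u(t) <-> s/(s^2+w^2)
With w = 25: L{4*cos(25t)*u(t)} = 4s/(s^2+625)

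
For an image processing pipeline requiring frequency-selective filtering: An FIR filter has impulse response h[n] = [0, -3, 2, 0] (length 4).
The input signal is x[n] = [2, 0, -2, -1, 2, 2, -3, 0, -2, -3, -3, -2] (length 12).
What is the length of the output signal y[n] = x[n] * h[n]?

For linear convolution, the output length is:
len(y) = len(x) + len(h) - 1 = 12 + 4 - 1 = 15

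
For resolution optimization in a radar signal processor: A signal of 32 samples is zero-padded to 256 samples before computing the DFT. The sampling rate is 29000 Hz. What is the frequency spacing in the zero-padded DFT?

Original DFT: N = 32, resolution = f_s/N = 29000/32 = 3625/4 Hz
Zero-padded DFT: N = 256, resolution = f_s/N = 29000/256 = 3625/32 Hz
Zero-padding interpolates the spectrum (finer frequency grid)
but does NOT improve the true spectral resolution (ability to resolve close frequencies).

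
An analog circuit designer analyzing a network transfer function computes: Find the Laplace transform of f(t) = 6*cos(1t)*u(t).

Standard pair: cos(wt)*u(t) <-> s/(s^2+w^2)
With w = 1: L{6*cos(1t)*u(t)} = 6s/(s^2+1)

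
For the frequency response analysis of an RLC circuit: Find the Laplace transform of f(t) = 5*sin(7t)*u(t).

Standard pair: sin(wt)*u(t) <-> w/(s^2+w^2)
With w = 7: L{5*sin(7t)*u(t)} = 35/(s^2+49)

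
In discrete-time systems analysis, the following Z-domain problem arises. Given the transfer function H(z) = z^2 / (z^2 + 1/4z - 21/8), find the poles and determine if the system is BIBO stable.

Poles are roots of the denominator: z^2 + 1/4z - 21/8 = 0.
Quadratic formula: z = [-(1/4) +/- sqrt((1/4)^2 - 4*(-21/8))] / 2
Discriminant = 1/16 + 21/2 = 169/16; sqrt = 13/4.
z = (-1/4 +/- 13/4) / 2 => z = 3/2 or z = -7/4.
|p1| = 7/4, |p2| = 3/2.
For BIBO stability, all poles must lie inside the unit circle (|p| < 1).
System is UNSTABLE since at least one |p| >= 1.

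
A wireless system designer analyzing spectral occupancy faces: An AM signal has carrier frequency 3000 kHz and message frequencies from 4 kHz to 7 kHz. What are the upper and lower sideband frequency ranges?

Upper sideband (USB) = fc + [fm_low, fm_high] = 3000 + [4, 7] = [3004, 3007] kHz
Lower sideband (LSB) = fc - [fm_high, fm_low] = 3000 - [7, 4] = [2993, 2996] kHz
Total occupied spectrum: 2993 kHz to 3007 kHz (plus carrier at 3000 kHz)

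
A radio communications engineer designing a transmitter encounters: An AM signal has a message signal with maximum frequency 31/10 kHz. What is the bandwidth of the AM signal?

In AM (double-sideband), the bandwidth is twice the message frequency.
BW = 2 * f_m = 2 * 31/10 kHz = 31/5 kHz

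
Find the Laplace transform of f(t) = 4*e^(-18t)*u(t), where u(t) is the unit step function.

Standard Laplace transform pair:
e^(-at)*u(t) <-> 1/(s+a)
With a = 18: L{4*e^(-18t)*u(t)} = 4/(s+18), ROC: Re(s) > -18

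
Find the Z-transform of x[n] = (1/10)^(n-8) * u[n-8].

Time-shifting property: if X(z) = Z{x[n]}, then Z{x[n-d]} = z^(-d) * X(z)
X(z) = z/(z - 1/10) for x[n] = (1/10)^n * u[n]
Z{x[n-8]} = z^(-8) * z/(z - 1/10) = z^(-7)/(z - 1/10)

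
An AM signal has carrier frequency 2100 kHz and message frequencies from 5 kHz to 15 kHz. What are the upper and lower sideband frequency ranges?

Upper sideband (USB) = fc + [fm_low, fm_high] = 2100 + [5, 15] = [2105, 2115] kHz
Lower sideband (LSB) = fc - [fm_high, fm_low] = 2100 - [15, 5] = [2085, 2095] kHz
Total occupied spectrum: 2085 kHz to 2115 kHz (plus carrier at 2100 kHz)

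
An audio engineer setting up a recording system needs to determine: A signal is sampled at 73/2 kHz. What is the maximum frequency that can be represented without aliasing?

The maximum frequency that can be represented without aliasing
is the Nyquist frequency: f_max = f_s / 2 = 73/2 kHz / 2 = 73/4 kHz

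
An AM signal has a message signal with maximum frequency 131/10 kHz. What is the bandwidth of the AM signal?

In AM (double-sideband), the bandwidth is twice the message frequency.
BW = 2 * f_m = 2 * 131/10 kHz = 131/5 kHz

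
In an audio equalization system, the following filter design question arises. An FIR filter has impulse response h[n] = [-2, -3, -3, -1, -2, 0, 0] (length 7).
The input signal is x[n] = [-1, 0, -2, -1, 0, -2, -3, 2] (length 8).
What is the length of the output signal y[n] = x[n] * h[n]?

For linear convolution, the output length is:
len(y) = len(x) + len(h) - 1 = 8 + 7 - 1 = 14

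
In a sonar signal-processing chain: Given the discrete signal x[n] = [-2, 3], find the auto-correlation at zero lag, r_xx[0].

The auto-correlation at zero lag r_xx[0] equals the signal energy.
r_xx[0] = sum of x[n]^2 = (-2)^2 + 3^2
= 4 + 9 = 13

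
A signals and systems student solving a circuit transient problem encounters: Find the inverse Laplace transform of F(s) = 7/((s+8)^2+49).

Standard pair: w/((s+a)^2+w^2) <-> e^(-at)*sin(wt)*u(t)
With a=8, w=7: f(t) = e^(-8t)*sin(7t)*u(t)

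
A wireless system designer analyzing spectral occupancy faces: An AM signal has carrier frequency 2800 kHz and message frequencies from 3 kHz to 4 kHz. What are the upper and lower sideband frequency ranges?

Upper sideband (USB) = fc + [fm_low, fm_high] = 2800 + [3, 4] = [2803, 2804] kHz
Lower sideband (LSB) = fc - [fm_high, fm_low] = 2800 - [4, 3] = [2796, 2797] kHz
Total occupied spectrum: 2796 kHz to 2804 kHz (plus carrier at 2800 kHz)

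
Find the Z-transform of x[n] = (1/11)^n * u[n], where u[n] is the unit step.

The Z-transform of a^n * u[n] is z/(z-a) for |z| > |a|.
Here a = 1/11, so X(z) = z/(z - (1/11)) = 11z/(11z - 1)
ROC: |z| > 1/11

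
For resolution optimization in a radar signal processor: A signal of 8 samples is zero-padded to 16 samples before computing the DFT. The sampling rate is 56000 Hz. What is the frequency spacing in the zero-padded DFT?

Original DFT: N = 8, resolution = f_s/N = 56000/8 = 7000 Hz
Zero-padded DFT: N = 16, resolution = f_s/N = 56000/16 = 3500 Hz
Zero-padding interpolates the spectrum (finer frequency grid)
but does NOT improve the true spectral resolution (ability to resolve close frequencies).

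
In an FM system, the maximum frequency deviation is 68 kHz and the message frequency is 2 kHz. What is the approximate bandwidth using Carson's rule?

Carson's rule: BW = 2*(delta_f + f_m)
= 2*(68 + 2) kHz = 140 kHz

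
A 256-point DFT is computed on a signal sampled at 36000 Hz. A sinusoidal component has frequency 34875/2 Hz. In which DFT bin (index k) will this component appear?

DFT frequency resolution = f_s/N = 36000/256 = 1125/8 Hz
Bin index k = f_signal / resolution = 34875/2 / 1125/8 = 124
The signal frequency 34875/2 Hz falls in DFT bin k = 124.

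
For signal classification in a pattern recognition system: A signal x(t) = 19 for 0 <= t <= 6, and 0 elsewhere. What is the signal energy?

Energy = integral of |x(t)|^2 dt over the signal duration
= 19^2 * 6 = 361 * 6 = 2166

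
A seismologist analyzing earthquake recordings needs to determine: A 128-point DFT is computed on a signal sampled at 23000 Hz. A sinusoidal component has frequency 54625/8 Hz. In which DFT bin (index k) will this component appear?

DFT frequency resolution = f_s/N = 23000/128 = 2875/16 Hz
Bin index k = f_signal / resolution = 54625/8 / 2875/16 = 38
The signal frequency 54625/8 Hz falls in DFT bin k = 38.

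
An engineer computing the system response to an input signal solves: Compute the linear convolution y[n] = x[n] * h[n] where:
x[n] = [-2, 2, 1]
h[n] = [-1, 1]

y[n] = sum_k x[k]*h[n-k]. Output length = len(x) + len(h) - 1 = 3 + 2 - 1 = 4.
y[0] = -2*-1 = 2
y[1] = 2*-1 + -2*1 = -4
y[2] = 1*-1 + 2*1 = 1
y[3] = 1*1 = 1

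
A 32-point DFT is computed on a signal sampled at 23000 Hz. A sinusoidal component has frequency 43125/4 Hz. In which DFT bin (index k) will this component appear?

DFT frequency resolution = f_s/N = 23000/32 = 2875/4 Hz
Bin index k = f_signal / resolution = 43125/4 / 2875/4 = 15
The signal frequency 43125/4 Hz falls in DFT bin k = 15.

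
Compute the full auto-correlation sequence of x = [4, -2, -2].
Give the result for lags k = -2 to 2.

r_xx[k] = sum_m x[m]*x[m+k], indexed from 0, for k = -2 to 2:
  r_xx[-2] = x[2]*x[0] = -8
  r_xx[-1] = x[1]*x[0] + x[2]*x[1] = -4
  r_xx[0] = x[0]*x[0] + x[1]*x[1] + x[2]*x[2] = 24
  r_xx[1] = x[0]*x[1] + x[1]*x[2] = -4
  r_xx[2] = x[0]*x[2] = -8
r_xx = [-8, -4, 24, -4, -8]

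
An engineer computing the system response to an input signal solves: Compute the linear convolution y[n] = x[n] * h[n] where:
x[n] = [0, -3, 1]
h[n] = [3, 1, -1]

y[n] = sum_k x[k]*h[n-k]. Output length = len(x) + len(h) - 1 = 3 + 3 - 1 = 5.
y[0] = 0*3 = 0
y[1] = -3*3 + 0*1 = -9
y[2] = 1*3 + -3*1 + 0*-1 = 0
y[3] = 1*1 + -3*-1 = 4
y[4] = 1*-1 = -1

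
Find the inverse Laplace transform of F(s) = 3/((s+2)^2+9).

Standard pair: w/((s+a)^2+w^2) <-> e^(-at)*sin(wt)*u(t)
With a=2, w=3: f(t) = e^(-2t)*sin(3t)*u(t)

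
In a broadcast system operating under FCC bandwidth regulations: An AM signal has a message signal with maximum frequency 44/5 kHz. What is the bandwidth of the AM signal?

In AM (double-sideband), the bandwidth is twice the message frequency.
BW = 2 * f_m = 2 * 44/5 kHz = 88/5 kHz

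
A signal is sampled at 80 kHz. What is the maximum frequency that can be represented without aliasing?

The maximum frequency that can be represented without aliasing
is the Nyquist frequency: f_max = f_s / 2 = 80 kHz / 2 = 40 kHz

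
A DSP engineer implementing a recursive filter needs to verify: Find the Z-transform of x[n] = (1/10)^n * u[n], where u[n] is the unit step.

The Z-transform of a^n * u[n] is z/(z-a) for |z| > |a|.
Here a = 1/10, so X(z) = z/(z - (1/10)) = 10z/(10z - 1)
ROC: |z| > 1/10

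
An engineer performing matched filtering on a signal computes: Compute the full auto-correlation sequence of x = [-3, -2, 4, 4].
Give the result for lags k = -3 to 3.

r_xx[k] = sum_m x[m]*x[m+k], indexed from 0, for k = -3 to 3:
  r_xx[-3] = x[3]*x[0] = -12
  r_xx[-2] = x[2]*x[0] + x[3]*x[1] = -20
  r_xx[-1] = x[1]*x[0] + x[2]*x[1] + x[3]*x[2] = 14
  r_xx[0] = x[0]*x[0] + x[1]*x[1] + x[2]*x[2] + x[3]*x[3] = 45
  r_xx[1] = x[0]*x[1] + x[1]*x[2] + x[2]*x[3] = 14
  r_xx[2] = x[0]*x[2] + x[1]*x[3] = -20
  r_xx[3] = x[0]*x[3] = -12
r_xx = [-12, -20, 14, 45, 14, -20, -12]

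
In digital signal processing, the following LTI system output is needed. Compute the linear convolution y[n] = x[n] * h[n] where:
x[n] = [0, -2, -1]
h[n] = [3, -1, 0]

y[n] = sum_k x[k]*h[n-k]. Output length = len(x) + len(h) - 1 = 3 + 3 - 1 = 5.
y[0] = 0*3 = 0
y[1] = -2*3 + 0*-1 = -6
y[2] = -1*3 + -2*-1 + 0*0 = -1
y[3] = -1*-1 + -2*0 = 1
y[4] = -1*0 = 0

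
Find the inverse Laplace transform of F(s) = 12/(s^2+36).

Standard pair: w/(s^2+w^2) <-> sin(wt)*u(t)
Recognize w^2 = 36, so w = 6; numerator 12 = 2*6.
f(t) = 2*sin(6t)*u(t)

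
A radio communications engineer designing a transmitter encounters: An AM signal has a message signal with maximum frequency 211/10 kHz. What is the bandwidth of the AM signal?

In AM (double-sideband), the bandwidth is twice the message frequency.
BW = 2 * f_m = 2 * 211/10 kHz = 211/5 kHz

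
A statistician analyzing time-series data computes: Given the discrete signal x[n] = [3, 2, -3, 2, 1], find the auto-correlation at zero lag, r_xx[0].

The auto-correlation at zero lag r_xx[0] equals the signal energy.
r_xx[0] = sum of x[n]^2 = 3^2 + 2^2 + (-3)^2 + 2^2 + 1^2
= 9 + 4 + 9 + 4 + 1 = 27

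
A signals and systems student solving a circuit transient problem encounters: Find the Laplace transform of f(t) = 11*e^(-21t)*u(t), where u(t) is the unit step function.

Standard Laplace transform pair:
e^(-at)*u(t) <-> 1/(s+a)
With a = 21: L{11*e^(-21t)*u(t)} = 11/(s+21), ROC: Re(s) > -21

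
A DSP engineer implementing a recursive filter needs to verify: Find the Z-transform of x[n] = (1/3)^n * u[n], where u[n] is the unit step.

The Z-transform of a^n * u[n] is z/(z-a) for |z| > |a|.
Here a = 1/3, so X(z) = z/(z - (1/3)) = 3z/(3z - 1)
ROC: |z| > 1/3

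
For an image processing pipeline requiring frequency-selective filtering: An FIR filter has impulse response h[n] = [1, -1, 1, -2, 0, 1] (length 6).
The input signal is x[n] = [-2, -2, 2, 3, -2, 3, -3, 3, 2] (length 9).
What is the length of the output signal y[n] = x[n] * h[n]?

For linear convolution, the output length is:
len(y) = len(x) + len(h) - 1 = 9 + 6 - 1 = 14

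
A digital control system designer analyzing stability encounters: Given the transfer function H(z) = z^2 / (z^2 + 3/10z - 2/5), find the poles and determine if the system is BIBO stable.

Poles are roots of the denominator: z^2 + 3/10z - 2/5 = 0.
Quadratic formula: z = [-(3/10) +/- sqrt((3/10)^2 - 4*(-2/5))] / 2
Discriminant = 9/100 + 8/5 = 169/100; sqrt = 13/10.
z = (-3/10 +/- 13/10) / 2 => z = 1/2 or z = -4/5.
|p1| = 4/5, |p2| = 1/2.
For BIBO stability, all poles must lie inside the unit circle (|p| < 1).
System is STABLE since both |p| < 1.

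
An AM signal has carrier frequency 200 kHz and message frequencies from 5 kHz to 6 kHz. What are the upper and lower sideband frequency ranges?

Upper sideband (USB) = fc + [fm_low, fm_high] = 200 + [5, 6] = [205, 206] kHz
Lower sideband (LSB) = fc - [fm_high, fm_low] = 200 - [6, 5] = [194, 195] kHz
Total occupied spectrum: 194 kHz to 206 kHz (plus carrier at 200 kHz)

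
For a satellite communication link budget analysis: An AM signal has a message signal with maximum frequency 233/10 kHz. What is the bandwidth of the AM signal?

In AM (double-sideband), the bandwidth is twice the message frequency.
BW = 2 * f_m = 2 * 233/10 kHz = 233/5 kHz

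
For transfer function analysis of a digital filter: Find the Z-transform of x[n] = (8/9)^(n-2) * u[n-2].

Time-shifting property: if X(z) = Z{x[n]}, then Z{x[n-d]} = z^(-d) * X(z)
X(z) = z/(z - 8/9) for x[n] = (8/9)^n * u[n]
Z{x[n-2]} = z^(-2) * z/(z - 8/9) = z^(-1)/(z - 8/9)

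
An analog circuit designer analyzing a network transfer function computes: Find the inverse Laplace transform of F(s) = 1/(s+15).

Standard pair: k/(s+a) <-> k*e^(-at)*u(t)
With k=1, a=15: f(t) = e^(-15t)*u(t)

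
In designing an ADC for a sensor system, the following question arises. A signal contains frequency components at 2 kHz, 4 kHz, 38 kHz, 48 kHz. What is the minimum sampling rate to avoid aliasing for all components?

The highest frequency component is f_max = 48 kHz.
Nyquist rate = 2 * f_max = 2 * 48 kHz = 96 kHz.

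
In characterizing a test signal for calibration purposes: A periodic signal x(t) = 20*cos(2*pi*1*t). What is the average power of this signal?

Average power of A*cos(wt) is A^2/2.
P = 20^2 / 2 = 400/2 = 200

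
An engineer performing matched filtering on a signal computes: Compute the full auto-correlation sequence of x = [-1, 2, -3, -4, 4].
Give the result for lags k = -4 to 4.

r_xx[k] = sum_m x[m]*x[m+k], indexed from 0, for k = -4 to 4:
  r_xx[-4] = x[4]*x[0] = -4
  r_xx[-3] = x[3]*x[0] + x[4]*x[1] = 12
  r_xx[-2] = x[2]*x[0] + x[3]*x[1] + x[4]*x[2] = -17
  r_xx[-1] = x[1]*x[0] + x[2]*x[1] + x[3]*x[2] + x[4]*x[3] = -12
  r_xx[0] = x[0]*x[0] + x[1]*x[1] + x[2]*x[2] + x[3]*x[3] + x[4]*x[4] = 46
  r_xx[1] = x[0]*x[1] + x[1]*x[2] + x[2]*x[3] + x[3]*x[4] = -12
  r_xx[2] = x[0]*x[2] + x[1]*x[3] + x[2]*x[4] = -17
  r_xx[3] = x[0]*x[3] + x[1]*x[4] = 12
  r_xx[4] = x[0]*x[4] = -4
r_xx = [-4, 12, -17, -12, 46, -12, -17, 12, -4]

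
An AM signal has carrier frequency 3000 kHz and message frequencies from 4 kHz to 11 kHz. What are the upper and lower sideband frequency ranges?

Upper sideband (USB) = fc + [fm_low, fm_high] = 3000 + [4, 11] = [3004, 3011] kHz
Lower sideband (LSB) = fc - [fm_high, fm_low] = 3000 - [11, 4] = [2989, 2996] kHz
Total occupied spectrum: 2989 kHz to 3011 kHz (plus carrier at 3000 kHz)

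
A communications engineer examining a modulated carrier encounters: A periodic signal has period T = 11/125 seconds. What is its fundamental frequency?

The fundamental frequency is the reciprocal of the period.
f = 1/T = 1/(11/125) = 125/11 Hz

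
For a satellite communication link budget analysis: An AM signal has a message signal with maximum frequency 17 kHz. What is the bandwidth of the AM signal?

In AM (double-sideband), the bandwidth is twice the message frequency.
BW = 2 * f_m = 2 * 17 kHz = 34 kHz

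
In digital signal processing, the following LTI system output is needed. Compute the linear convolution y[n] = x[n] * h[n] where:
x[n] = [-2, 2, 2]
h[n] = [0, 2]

y[n] = sum_k x[k]*h[n-k]. Output length = len(x) + len(h) - 1 = 3 + 2 - 1 = 4.
y[0] = -2*0 = 0
y[1] = 2*0 + -2*2 = -4
y[2] = 2*0 + 2*2 = 4
y[3] = 2*2 = 4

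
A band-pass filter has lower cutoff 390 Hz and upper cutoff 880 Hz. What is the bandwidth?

Bandwidth = f_high - f_low
= 880 Hz - 390 Hz = 490 Hz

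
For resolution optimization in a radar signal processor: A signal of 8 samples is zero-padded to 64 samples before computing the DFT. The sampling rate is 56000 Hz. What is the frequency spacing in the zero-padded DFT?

Original DFT: N = 8, resolution = f_s/N = 56000/8 = 7000 Hz
Zero-padded DFT: N = 64, resolution = f_s/N = 56000/64 = 875 Hz
Zero-padding interpolates the spectrum (finer frequency grid)
but does NOT improve the true spectral resolution (ability to resolve close frequencies).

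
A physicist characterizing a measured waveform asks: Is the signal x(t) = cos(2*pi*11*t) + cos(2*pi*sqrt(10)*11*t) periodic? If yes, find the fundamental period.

f1 = 11 Hz, f2 = 11*sqrt(10) Hz
Ratio f2/f1 = sqrt(10), which is irrational.
Since the frequency ratio is irrational, no common period exists.
The signal is not periodic.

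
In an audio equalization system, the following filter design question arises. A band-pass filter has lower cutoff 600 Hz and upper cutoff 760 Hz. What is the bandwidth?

Bandwidth = f_high - f_low
= 760 Hz - 600 Hz = 160 Hz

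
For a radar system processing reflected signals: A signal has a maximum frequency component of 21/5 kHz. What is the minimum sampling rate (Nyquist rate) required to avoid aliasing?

By the Nyquist-Shannon sampling theorem,
the minimum sampling rate (Nyquist rate) must be at least 2 * f_max.
Nyquist rate = 2 * 21/5 kHz = 42/5 kHz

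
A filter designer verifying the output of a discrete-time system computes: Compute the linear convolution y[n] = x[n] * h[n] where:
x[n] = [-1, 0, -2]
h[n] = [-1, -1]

y[n] = sum_k x[k]*h[n-k]. Output length = len(x) + len(h) - 1 = 3 + 2 - 1 = 4.
y[0] = -1*-1 = 1
y[1] = 0*-1 + -1*-1 = 1
y[2] = -2*-1 + 0*-1 = 2
y[3] = -2*-1 = 2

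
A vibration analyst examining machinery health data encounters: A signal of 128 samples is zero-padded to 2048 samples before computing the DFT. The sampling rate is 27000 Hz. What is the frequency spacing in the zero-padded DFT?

Original DFT: N = 128, resolution = f_s/N = 27000/128 = 3375/16 Hz
Zero-padded DFT: N = 2048, resolution = f_s/N = 27000/2048 = 3375/256 Hz
Zero-padding interpolates the spectrum (finer frequency grid)
but does NOT improve the true spectral resolution (ability to resolve close frequencies).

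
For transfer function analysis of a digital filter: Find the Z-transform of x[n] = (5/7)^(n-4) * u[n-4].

Time-shifting property: if X(z) = Z{x[n]}, then Z{x[n-d]} = z^(-d) * X(z)
X(z) = z/(z - 5/7) for x[n] = (5/7)^n * u[n]
Z{x[n-4]} = z^(-4) * z/(z - 5/7) = z^(-3)/(z - 5/7)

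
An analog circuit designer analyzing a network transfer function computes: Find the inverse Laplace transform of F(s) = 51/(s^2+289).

Standard pair: w/(s^2+w^2) <-> sin(wt)*u(t)
Recognize w^2 = 289, so w = 17; numerator 51 = 3*17.
f(t) = 3*sin(17t)*u(t)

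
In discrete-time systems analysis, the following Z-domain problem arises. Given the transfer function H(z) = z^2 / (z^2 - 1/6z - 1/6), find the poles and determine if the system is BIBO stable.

Poles are roots of the denominator: z^2 - 1/6z - 1/6 = 0.
Quadratic formula: z = [-(-1/6) +/- sqrt((-1/6)^2 - 4*(-1/6))] / 2
Discriminant = 1/36 + 2/3 = 25/36; sqrt = 5/6.
z = (1/6 +/- 5/6) / 2 => z = 1/2 or z = -1/3.
|p1| = 1/2, |p2| = 1/3.
For BIBO stability, all poles must lie inside the unit circle (|p| < 1).
System is STABLE since both |p| < 1.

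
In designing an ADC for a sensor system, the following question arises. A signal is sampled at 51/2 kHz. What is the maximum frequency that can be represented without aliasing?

The maximum frequency that can be represented without aliasing
is the Nyquist frequency: f_max = f_s / 2 = 51/2 kHz / 2 = 51/4 kHz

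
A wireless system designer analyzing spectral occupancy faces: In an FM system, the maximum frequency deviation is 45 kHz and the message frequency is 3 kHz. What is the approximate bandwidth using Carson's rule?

Carson's rule: BW = 2*(delta_f + f_m)
= 2*(45 + 3) kHz = 96 kHz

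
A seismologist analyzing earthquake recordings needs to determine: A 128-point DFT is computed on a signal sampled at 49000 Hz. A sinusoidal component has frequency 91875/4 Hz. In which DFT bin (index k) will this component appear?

DFT frequency resolution = f_s/N = 49000/128 = 6125/16 Hz
Bin index k = f_signal / resolution = 91875/4 / 6125/16 = 60
The signal frequency 91875/4 Hz falls in DFT bin k = 60.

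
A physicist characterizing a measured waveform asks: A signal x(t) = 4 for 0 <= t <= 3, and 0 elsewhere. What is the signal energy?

Energy = integral of |x(t)|^2 dt over the signal duration
= 4^2 * 3 = 16 * 3 = 48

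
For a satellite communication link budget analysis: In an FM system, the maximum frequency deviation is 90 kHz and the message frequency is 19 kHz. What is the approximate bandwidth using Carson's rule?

Carson's rule: BW = 2*(delta_f + f_m)
= 2*(90 + 19) kHz = 218 kHz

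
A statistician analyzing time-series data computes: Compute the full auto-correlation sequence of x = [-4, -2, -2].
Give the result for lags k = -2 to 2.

r_xx[k] = sum_m x[m]*x[m+k], indexed from 0, for k = -2 to 2:
  r_xx[-2] = x[2]*x[0] = 8
  r_xx[-1] = x[1]*x[0] + x[2]*x[1] = 12
  r_xx[0] = x[0]*x[0] + x[1]*x[1] + x[2]*x[2] = 24
  r_xx[1] = x[0]*x[1] + x[1]*x[2] = 12
  r_xx[2] = x[0]*x[2] = 8
r_xx = [8, 12, 24, 12, 8]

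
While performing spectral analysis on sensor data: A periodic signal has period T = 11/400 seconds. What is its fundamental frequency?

The fundamental frequency is the reciprocal of the period.
f = 1/T = 1/(11/400) = 400/11 Hz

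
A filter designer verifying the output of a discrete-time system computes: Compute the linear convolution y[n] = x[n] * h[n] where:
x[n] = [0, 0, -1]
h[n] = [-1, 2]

y[n] = sum_k x[k]*h[n-k]. Output length = len(x) + len(h) - 1 = 3 + 2 - 1 = 4.
y[0] = 0*-1 = 0
y[1] = 0*-1 + 0*2 = 0
y[2] = -1*-1 + 0*2 = 1
y[3] = -1*2 = -2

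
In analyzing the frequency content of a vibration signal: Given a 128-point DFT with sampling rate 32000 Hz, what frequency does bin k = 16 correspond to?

The frequency of DFT bin k is: f_k = k * f_s / N
f_16 = 16 * 32000 / 128 = 4000 Hz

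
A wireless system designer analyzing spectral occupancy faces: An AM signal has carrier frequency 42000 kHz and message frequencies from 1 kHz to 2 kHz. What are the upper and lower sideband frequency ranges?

Upper sideband (USB) = fc + [fm_low, fm_high] = 42000 + [1, 2] = [42001, 42002] kHz
Lower sideband (LSB) = fc - [fm_high, fm_low] = 42000 - [2, 1] = [41998, 41999] kHz
Total occupied spectrum: 41998 kHz to 42002 kHz (plus carrier at 42000 kHz)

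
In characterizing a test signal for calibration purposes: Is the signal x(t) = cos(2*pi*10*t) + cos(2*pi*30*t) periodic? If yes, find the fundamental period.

f1 = 10 Hz, f2 = 30 Hz
Period T1 = 1/10, T2 = 1/30
Ratio T1/T2 = 30/10, which is rational.
The signal is periodic with fundamental period T = 1/GCD(10,30) = 1/10 s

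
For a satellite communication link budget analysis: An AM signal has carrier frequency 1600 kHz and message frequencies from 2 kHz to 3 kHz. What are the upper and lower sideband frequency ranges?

Upper sideband (USB) = fc + [fm_low, fm_high] = 1600 + [2, 3] = [1602, 1603] kHz
Lower sideband (LSB) = fc - [fm_high, fm_low] = 1600 - [3, 2] = [1597, 1598] kHz
Total occupied spectrum: 1597 kHz to 1603 kHz (plus carrier at 1600 kHz)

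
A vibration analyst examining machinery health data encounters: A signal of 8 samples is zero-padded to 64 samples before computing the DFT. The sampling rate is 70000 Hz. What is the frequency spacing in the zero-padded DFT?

Original DFT: N = 8, resolution = f_s/N = 70000/8 = 8750 Hz
Zero-padded DFT: N = 64, resolution = f_s/N = 70000/64 = 4375/4 Hz
Zero-padding interpolates the spectrum (finer frequency grid)
but does NOT improve the true spectral resolution (ability to resolve close frequencies).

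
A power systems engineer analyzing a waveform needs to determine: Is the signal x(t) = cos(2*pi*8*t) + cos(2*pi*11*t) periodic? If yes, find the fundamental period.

f1 = 8 Hz, f2 = 11 Hz
Period T1 = 1/8, T2 = 1/11
Ratio T1/T2 = 11/8, which is rational.
The signal is periodic with fundamental period T = 1/GCD(8,11) = 1 s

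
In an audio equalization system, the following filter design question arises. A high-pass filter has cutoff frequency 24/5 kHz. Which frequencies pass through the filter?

A high-pass filter passes all frequencies above the cutoff frequency 24/5 kHz and attenuates lower frequencies.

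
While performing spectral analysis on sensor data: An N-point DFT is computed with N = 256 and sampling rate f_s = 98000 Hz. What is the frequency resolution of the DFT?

DFT frequency resolution = f_s / N
= 98000 / 256 = 6125/16 Hz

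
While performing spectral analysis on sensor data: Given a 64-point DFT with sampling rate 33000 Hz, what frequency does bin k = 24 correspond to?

The frequency of DFT bin k is: f_k = k * f_s / N
f_24 = 24 * 33000 / 64 = 12375 Hz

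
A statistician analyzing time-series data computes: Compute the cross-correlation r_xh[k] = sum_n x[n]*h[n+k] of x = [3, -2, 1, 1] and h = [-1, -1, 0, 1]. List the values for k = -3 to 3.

Both sequences indexed from 0 and zero outside their support.
Lags with overlap: k = -3 to 3.
  r_xh[-3] = x[3]*h[0] = -1
  r_xh[-2] = x[2]*h[0] + x[3]*h[1] = -2
  r_xh[-1] = x[1]*h[0] + x[2]*h[1] + x[3]*h[2] = 1
  r_xh[0] = x[0]*h[0] + x[1]*h[1] + x[2]*h[2] + x[3]*h[3] = 0
  r_xh[1] = x[0]*h[1] + x[1]*h[2] + x[2]*h[3] = -2
  r_xh[2] = x[0]*h[2] + x[1]*h[3] = -2
  r_xh[3] = x[0]*h[3] = 3
r_xh = [-1, -2, 1, 0, -2, -2, 3] (for k = -3, ..., 3)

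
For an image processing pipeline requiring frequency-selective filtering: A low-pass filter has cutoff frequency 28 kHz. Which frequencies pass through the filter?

A low-pass filter passes all frequencies below the cutoff frequency 28 kHz and attenuates higher frequencies.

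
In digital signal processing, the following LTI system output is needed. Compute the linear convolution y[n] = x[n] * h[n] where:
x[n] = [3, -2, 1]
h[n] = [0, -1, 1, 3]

y[n] = sum_k x[k]*h[n-k]. Output length = len(x) + len(h) - 1 = 3 + 4 - 1 = 6.
y[0] = 3*0 = 0
y[1] = -2*0 + 3*-1 = -3
y[2] = 1*0 + -2*-1 + 3*1 = 5
y[3] = 1*-1 + -2*1 + 3*3 = 6
y[4] = 1*1 + -2*3 = -5
y[5] = 1*3 = 3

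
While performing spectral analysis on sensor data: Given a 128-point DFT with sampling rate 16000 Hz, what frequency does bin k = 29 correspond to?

The frequency of DFT bin k is: f_k = k * f_s / N
f_29 = 29 * 16000 / 128 = 3625 Hz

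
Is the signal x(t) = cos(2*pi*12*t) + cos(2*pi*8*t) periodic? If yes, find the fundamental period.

f1 = 12 Hz, f2 = 8 Hz
Period T1 = 1/12, T2 = 1/8
Ratio T1/T2 = 8/12, which is rational.
The signal is periodic with fundamental period T = 1/GCD(12,8) = 1/4 s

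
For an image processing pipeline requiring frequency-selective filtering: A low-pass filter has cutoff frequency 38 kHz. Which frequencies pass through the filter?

A low-pass filter passes all frequencies below the cutoff frequency 38 kHz and attenuates higher frequencies.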